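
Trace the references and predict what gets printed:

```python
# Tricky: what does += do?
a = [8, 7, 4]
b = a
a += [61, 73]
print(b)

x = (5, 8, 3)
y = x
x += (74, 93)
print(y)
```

Key concept: += behavior differs for mutable vs immutable.
Step by step:
`a = [8, 7, 4]` → a = [8, 7, 4]
`b = a` → b = [8, 7, 4] (same object as a)
`a += [61, 73]` → a = [8, 7, 4, 61, 73] (same object as b); b = [8, 7, 4, 61, 73] (same object as a)
`print(b)` → prints [8, 7, 4, 61, 73]
`x = (5, 8, 3)` → x = (5, 8, 3)
`y = x` → y = (5, 8, 3)
`x += (74, 93)` → x = (5, 8, 3, 74, 93)
`print(y)` → prints (5, 8, 3)

Answer:
[8, 7, 4, 61, 73]
(5, 8, 3)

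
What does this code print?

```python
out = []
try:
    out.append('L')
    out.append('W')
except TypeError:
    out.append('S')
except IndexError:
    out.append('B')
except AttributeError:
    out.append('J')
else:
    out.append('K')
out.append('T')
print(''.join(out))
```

Execution trace: 'L' (try body) → 'W' (try body, no exception) → 'K' (else) → 'T' (after the try/except). Output: LWKT

Answer: LWKT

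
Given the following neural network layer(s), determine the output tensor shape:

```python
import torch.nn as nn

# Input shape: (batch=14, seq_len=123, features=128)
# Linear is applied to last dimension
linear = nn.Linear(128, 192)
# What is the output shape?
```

Input: (14, 123, 128) -> Output: (14, 123, 192)

Answer: (14, 123, 192)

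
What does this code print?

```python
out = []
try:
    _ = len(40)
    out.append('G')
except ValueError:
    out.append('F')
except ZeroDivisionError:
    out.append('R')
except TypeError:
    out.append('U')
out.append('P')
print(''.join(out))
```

Execution trace: 'U' (except TypeError) → 'P' (after the try/except). Output: UP

Answer: UP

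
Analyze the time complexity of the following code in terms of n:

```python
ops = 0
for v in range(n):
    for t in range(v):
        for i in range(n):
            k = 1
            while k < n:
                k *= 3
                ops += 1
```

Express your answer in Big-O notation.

Each loop level contributes: n × n × n × log n. Multiplying the contributions gives O(n^3 log n).

Answer: O(n^3 log n)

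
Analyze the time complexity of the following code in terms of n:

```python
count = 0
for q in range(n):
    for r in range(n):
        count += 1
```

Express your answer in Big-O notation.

Each loop level contributes: n × n. Multiplying the contributions gives O(n^2).

Answer: O(n^2)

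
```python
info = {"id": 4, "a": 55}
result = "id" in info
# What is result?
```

Trace:
`info = {"id": 4, "a": 55}` → info = {'id': 4, 'a': 55}
`result = "id" in info` → result = True
So result = True

Answer: True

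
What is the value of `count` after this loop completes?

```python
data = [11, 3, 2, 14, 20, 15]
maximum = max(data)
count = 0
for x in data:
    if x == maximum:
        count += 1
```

Count of max value 20 in [11, 3, 2, 14, 20, 15]
`count` takes the values: 0 → 1

Answer: 1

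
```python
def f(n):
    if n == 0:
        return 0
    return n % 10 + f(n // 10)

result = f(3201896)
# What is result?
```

Sum of digits of 3201896: 6 + 9 + 8 + 1 + 0 + 2 + 3 = 29

Answer: 29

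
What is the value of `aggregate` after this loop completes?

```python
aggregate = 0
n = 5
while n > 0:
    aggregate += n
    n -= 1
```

Sum 5 down to 1
`aggregate` takes the values: 0 → 5 → 9 → 12 → 14 → 15

Answer: 15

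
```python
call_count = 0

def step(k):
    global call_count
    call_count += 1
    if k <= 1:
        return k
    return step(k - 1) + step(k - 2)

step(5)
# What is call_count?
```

Calls(k) = 1 + Calls(k-1) + Calls(k-2); Calls(0)=Calls(1)=1. For k=5 this gives 15.

Answer: 15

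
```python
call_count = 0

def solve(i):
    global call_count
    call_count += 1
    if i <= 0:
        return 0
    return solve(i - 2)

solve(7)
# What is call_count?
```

Linear recursion stepping by 2: 5 calls from i=7 down to ≤0.

Answer: 5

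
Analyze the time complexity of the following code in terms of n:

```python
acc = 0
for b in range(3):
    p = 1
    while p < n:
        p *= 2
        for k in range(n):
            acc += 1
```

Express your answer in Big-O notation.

Each loop level contributes: 1 × log n × n. Multiplying the contributions gives O(n log n).

Answer: O(n log n)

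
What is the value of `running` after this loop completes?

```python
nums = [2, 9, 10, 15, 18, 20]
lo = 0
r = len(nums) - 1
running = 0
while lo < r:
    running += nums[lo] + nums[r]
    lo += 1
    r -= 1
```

Sum of pairs from ends
`running` takes the values: 0 → 22 → 49 → 74

Answer: 74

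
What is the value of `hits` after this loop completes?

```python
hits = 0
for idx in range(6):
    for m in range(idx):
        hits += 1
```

Triangle number: 0+1+2+...+5
`hits` takes the values: 0 → 1 → 2 → 3 → 4 → 5 → 6 → 7 → 8 → 9 → 10 → 11 → 12 → 13 → 14 → 15

Answer: 15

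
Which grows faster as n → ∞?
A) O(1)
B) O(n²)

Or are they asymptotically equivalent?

O(1) vs O(n²): Higher order terms dominate.

Answer: B) O(n²) grows faster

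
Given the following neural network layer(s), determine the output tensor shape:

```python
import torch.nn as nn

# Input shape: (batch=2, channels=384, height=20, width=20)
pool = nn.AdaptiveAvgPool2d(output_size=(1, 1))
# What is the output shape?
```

Input: (2, 384, 20, 20) -> Output: (2, 384, 1, 1)

Answer: (2, 384, 1, 1)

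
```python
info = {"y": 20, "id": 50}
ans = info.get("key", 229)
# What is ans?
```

Trace:
`info = {"y": 20, "id": 50}` → info = {'y': 20, 'id': 50}
`ans = info.get("key", 229)` → ans = 229
So ans = 229

Answer: 229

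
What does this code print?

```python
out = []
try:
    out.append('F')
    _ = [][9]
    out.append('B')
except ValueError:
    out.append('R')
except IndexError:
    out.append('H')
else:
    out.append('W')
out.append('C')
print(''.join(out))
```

Execution trace: 'F' (try body) → 'H' (except IndexError) → 'C' (after the try/except). Output: FHC

Answer: FHC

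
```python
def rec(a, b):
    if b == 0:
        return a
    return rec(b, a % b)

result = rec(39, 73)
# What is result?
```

rec(39, 73) -> rec(73, 39) -> rec(39, 34) -> rec(34, 5) -> rec(5, 4) -> rec(4, 1) -> rec(1, 0) -> 1

Answer: 1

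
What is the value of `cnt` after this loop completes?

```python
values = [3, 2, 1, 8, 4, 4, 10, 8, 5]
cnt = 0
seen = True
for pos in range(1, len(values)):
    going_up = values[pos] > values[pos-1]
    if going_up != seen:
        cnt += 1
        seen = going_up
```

Count direction changes in [3, 2, 1, 8, 4, 4, 10, 8, 5]
`cnt` takes the values: 0 → 1 → 2 → 3 → 4 → 5

Answer: 5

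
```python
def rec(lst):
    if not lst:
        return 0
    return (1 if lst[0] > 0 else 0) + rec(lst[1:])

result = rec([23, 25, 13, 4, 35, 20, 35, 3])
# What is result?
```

Count of positive elements in [23, 25, 13, 4, 35, 20, 35, 3] = 8

Answer: 8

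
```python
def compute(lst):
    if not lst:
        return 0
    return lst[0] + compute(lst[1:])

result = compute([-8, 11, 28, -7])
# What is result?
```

(-8) + 11 + 28 + (-7) + 0 = 24

Answer: 24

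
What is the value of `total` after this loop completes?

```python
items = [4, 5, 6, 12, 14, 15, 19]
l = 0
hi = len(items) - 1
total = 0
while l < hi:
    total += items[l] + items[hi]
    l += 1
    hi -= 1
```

Sum of pairs from ends
`total` takes the values: 0 → 23 → 43 → 63

Answer: 63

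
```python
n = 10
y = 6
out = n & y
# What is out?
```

Trace:
`n = 10` → n = 10
`y = 6` → y = 6
`out = n & y` → out = 2
So out = 2

Answer: 2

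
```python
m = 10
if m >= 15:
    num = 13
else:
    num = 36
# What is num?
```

Trace:
`m = 10` → m = 10
`if m >= 15: ...` → m >= 15 is False, take else branch → num = 36
So num = 36

Answer: 36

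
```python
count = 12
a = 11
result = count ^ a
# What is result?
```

Trace:
`count = 12` → count = 12
`a = 11` → a = 11
`result = count ^ a` → result = 7
So result = 7

Answer: 7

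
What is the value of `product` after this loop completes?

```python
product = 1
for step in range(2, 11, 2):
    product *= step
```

Product of even numbers 2 to 10
`product` takes the values: 1 → 2 → 8 → 48 → 384 → 3840

Answer: 3840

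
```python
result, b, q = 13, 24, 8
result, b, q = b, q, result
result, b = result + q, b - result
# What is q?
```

Trace:
`result, b, q = 13, 24, 8` → result = 13; b = 24; q = 8
`result, b, q = b, q, result` → result = 24; b = 8; q = 13
`result, b = result + q, b - result` → result = 37; b = -16
So q = 13

Answer: 13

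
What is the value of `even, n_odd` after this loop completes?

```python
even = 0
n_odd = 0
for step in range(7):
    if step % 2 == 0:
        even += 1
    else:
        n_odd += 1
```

Count evens and odds in range(7)
`even, n_odd` takes the values: (0, 0) → (1, 0) → (1, 1) → (2, 1) → (2, 2) → (3, 2) → (3, 3) → (4, 3)

Answer: 4, 3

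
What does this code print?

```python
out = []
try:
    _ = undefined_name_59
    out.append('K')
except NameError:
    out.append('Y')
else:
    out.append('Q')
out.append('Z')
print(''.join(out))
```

Execution trace: 'Y' (except NameError) → 'Z' (after the try/except). Output: YZ

Answer: YZ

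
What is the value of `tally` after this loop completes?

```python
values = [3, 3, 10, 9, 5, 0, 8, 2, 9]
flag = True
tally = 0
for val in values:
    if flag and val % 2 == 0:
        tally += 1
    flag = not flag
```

Count even values at even positions
`tally` takes the values: 0 → 1 → 2

Answer: 2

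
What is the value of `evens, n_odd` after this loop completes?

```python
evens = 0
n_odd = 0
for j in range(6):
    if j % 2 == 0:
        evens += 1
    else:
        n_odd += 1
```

Count evens and odds in range(6)
`evens, n_odd` takes the values: (0, 0) → (1, 0) → (1, 1) → (2, 1) → (2, 2) → (3, 2) → (3, 3)

Answer: 3, 3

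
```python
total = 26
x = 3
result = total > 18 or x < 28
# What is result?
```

Trace:
`total = 26` → total = 26
`x = 3` → x = 3
`result = total > 18 or x < 28` → result = True
So result = True

Answer: True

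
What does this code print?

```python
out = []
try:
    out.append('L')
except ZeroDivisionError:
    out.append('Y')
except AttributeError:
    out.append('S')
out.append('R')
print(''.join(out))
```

Execution trace: 'L' (try body, no exception) → 'R' (after the try/except). Output: LR

Answer: LR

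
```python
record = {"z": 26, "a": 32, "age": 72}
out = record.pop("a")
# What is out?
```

Trace:
`record = {"z": 26, "a": 32, "age": 72}` → record = {'z': 26, 'a': 32, 'age': 72}
`out = record.pop("a")` → record = {'z': 26, 'age': 72}; out = 32
So out = 32

Answer: 32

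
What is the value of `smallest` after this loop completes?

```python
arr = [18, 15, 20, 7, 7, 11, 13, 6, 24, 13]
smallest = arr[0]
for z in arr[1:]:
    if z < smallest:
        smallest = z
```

Minimum of [18, 15, 20, 7, 7, 11, 13, 6, 24, 13]
`smallest` takes the values: 18 → 15 → 7 → 6

Answer: 6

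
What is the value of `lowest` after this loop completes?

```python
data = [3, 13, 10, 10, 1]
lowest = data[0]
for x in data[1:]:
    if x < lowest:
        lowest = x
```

Minimum of [3, 13, 10, 10, 1]
`lowest` takes the values: 3 → 1

Answer: 1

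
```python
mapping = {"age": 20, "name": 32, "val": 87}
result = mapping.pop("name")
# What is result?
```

Trace:
`mapping = {"age": 20, "name": 32, "val": 87}` → mapping = {'age': 20, 'name': 32, 'val': 87}
`result = mapping.pop("name")` → mapping = {'age': 20, 'val': 87}; result = 32
So result = 32

Answer: 32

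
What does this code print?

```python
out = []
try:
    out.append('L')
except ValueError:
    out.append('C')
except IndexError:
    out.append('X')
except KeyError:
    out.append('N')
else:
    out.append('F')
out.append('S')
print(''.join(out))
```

Execution trace: 'L' (try body, no exception) → 'F' (else) → 'S' (after the try/except). Output: LFS

Answer: LFS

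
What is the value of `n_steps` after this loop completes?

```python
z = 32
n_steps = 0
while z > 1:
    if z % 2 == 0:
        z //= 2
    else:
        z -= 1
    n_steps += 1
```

Steps to reduce 32 to 1
`n_steps` takes the values: 0 → 1 → 2 → 3 → 4 → 5

Answer: 5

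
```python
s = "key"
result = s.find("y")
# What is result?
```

Trace:
`s = "key"` → s = 'key'
`result = s.find("y")` → result = 2
So result = 2

Answer: 2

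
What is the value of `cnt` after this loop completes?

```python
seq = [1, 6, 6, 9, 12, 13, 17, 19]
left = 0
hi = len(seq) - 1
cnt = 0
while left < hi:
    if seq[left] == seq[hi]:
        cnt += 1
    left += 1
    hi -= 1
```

Count matching pairs from ends
`cnt` takes the values: 0

Answer: 0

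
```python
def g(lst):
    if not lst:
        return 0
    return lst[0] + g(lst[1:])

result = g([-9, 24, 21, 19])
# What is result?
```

(-9) + 24 + 21 + 19 + 0 = 55

Answer: 55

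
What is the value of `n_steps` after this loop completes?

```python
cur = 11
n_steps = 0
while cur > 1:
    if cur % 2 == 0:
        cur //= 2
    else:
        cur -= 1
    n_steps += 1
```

Steps to reduce 11 to 1
`n_steps` takes the values: 0 → 1 → 2 → 3 → 4 → 5

Answer: 5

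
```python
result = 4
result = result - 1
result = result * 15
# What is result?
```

Trace:
`result = 4` → result = 4
`result = result - 1` → result = 3
`result = result * 15` → result = 45
So result = 45

Answer: 45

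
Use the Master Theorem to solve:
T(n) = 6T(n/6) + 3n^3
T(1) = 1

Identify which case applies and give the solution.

a=6, b=6, f(n)=3n^3. log_6(6) = 1. Since c=3 > 1 and the regularity condition holds (6(n/6)^3 = (6/6^3)n^3 with 6/6^3 < 1), Case 3 applies: T(n) = Θ(f(n)) = O(n^3).

Answer: O(n^3) - Case 3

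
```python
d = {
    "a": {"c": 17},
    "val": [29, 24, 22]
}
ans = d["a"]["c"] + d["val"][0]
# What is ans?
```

Trace:
`d = { ...` → d = {'a': {'c': 17}, 'val': [29, 24, 22]}
`ans = d["a"]["c"] + d["val"][0]` → ans = 46
So ans = 46

Answer: 46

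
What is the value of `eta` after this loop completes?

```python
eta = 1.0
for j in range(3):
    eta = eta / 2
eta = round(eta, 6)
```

Halving LR 3 times: 1 / 2^3
`eta` takes the values: 1.0 → 0.5 → 0.25 → 0.125

Answer: 0.125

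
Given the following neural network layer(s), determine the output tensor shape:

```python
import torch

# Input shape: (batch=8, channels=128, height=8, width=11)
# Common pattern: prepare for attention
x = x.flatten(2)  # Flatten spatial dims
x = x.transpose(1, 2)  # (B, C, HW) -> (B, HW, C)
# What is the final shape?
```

Input: (8, 128, 8, 11) -> after flatten(2): (8, 128, 88) -> Output: (8, 88, 128)

Answer: (8, 88, 128)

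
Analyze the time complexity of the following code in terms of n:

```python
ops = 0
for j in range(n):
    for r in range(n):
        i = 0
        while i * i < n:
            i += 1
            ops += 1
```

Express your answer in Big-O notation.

Each loop level contributes: n × n × √n. Multiplying the contributions gives O(n^2√n).

Answer: O(n^2√n)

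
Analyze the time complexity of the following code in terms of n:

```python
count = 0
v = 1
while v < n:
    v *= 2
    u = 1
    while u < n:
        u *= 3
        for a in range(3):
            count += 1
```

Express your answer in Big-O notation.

Each loop level contributes: log n × log n × 1. Multiplying the contributions gives O(log² n).

Answer: O(log² n)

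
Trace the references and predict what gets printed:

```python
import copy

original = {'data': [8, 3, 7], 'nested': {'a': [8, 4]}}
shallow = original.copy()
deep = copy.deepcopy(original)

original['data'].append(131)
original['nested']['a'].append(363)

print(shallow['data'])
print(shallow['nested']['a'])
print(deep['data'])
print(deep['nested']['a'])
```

Key concept: comparing shallow vs deep copy.
Step by step:
`original = {'data': [8, 3, 7], 'nested': {'a': [8, 4]}}` → original = {'data': [8, 3, 7], 'nested': {'a': [8, 4]}}
`shallow = original.copy()` → shallow = {'data': [8, 3, 7], 'nested': {'a': [8, 4]}}
`deep = copy.deepcopy(original)` → deep = {'data': [8, 3, 7], 'nested': {'a': [8, 4]}}
`original['data'].append(131)` → original = {'data': [8, 3, 7, 131], 'nested': {'a': [8, 4]}}; shallow = {'data': [8, 3, 7, 131], 'nested': {'a': [8, 4]}}
`original['nested']['a'].append(363)` → original = {'data': [8, 3, 7, 131], 'nested': {'a': [8, 4, 363]}}; shallow = {'data': [8, 3, 7, 131], 'nested': {'a': [8, 4, 363]}}
`print(shallow['data'])` → prints [8, 3, 7, 131]
`print(shallow['nested']['a'])` → prints [8, 4, 363]
`print(deep['data'])` → prints [8, 3, 7]
`print(deep['nested']['a'])` → prints [8, 4]

Answer:
[8, 3, 7, 131]
[8, 4, 363]
[8, 3, 7]
[8, 4]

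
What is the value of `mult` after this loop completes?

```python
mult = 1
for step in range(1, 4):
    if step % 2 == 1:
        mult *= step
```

Product of odd numbers 1 to 3
`mult` takes the values: 1 → 3

Answer: 3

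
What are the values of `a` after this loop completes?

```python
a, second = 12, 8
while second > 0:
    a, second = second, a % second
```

GCD of 12 and 8
`a` takes the values: 12 → 8 → 4

Answer: 4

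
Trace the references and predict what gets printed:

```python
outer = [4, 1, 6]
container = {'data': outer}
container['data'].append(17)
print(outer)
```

Key concept: dict holds reference to list.
Step by step:
`outer = [4, 1, 6]` → outer = [4, 1, 6]
`container = {'data': outer}` → container = {'data': [4, 1, 6]}
`container['data'].append(17)` → outer = [4, 1, 6, 17]; container = {'data': [4, 1, 6, 17]}
`print(outer)` → prints [4, 1, 6, 17]

Answer: [4, 1, 6, 17]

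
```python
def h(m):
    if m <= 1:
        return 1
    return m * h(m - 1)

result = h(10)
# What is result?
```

h(10) = 10 * 9 * 8 * 7 * 6 * 5 * 4 * 3 * 2 * 1 = 3628800

Answer: 3628800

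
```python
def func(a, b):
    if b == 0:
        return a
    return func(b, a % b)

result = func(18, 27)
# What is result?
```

func(18, 27) -> func(27, 18) -> func(18, 9) -> func(9, 0) -> 9

Answer: 9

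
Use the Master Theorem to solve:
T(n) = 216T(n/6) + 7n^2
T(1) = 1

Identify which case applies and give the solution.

a=216, b=6, f(n)=7n^2. log_6(216) = 3. Since c=2 < 3, Case 1 applies: T(n) = Θ(n^log_b(a)) = O(n^3).

Answer: O(n^3) - Case 1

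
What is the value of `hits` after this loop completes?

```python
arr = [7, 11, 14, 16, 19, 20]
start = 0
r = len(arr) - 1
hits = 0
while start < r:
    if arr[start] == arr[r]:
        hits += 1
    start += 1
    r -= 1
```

Count matching pairs from ends
`hits` takes the values: 0

Answer: 0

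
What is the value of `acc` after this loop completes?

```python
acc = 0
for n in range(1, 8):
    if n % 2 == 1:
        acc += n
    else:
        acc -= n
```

Add odd, subtract even
`acc` takes the values: 0 → 1 → -1 → 2 → -2 → 3 → -3 → 4

Answer: 4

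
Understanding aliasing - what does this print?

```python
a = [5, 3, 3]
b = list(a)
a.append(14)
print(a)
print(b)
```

Key concept: list() constructor creates copy.
Step by step:
`a = [5, 3, 3]` → a = [5, 3, 3]
`b = list(a)` → b = [5, 3, 3]
`a.append(14)` → a = [5, 3, 3, 14]
`print(a)` → prints [5, 3, 3, 14]
`print(b)` → prints [5, 3, 3]

Answer:
[5, 3, 3, 14]
[5, 3, 3]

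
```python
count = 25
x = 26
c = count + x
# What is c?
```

Trace:
`count = 25` → count = 25
`x = 26` → x = 26
`c = count + x` → c = 51
So c = 51

Answer: 51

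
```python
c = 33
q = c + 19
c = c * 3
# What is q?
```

Trace:
`c = 33` → c = 33
`q = c + 19` → q = 52
`c = c * 3` → c = 99
So q = 52

Answer: 52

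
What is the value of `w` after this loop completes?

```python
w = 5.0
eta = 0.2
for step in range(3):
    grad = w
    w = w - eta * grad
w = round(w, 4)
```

Gradient descent: w = 5.0 * (1 - 0.2)^3
`w` takes the values: 5.0 → 4.0 → 3.2 → 2.56

Answer: 2.56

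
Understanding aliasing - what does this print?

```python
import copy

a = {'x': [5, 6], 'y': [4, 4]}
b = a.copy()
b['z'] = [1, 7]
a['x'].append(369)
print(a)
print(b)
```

Key concept: shallow copy of dict with mutable values.
Step by step:
`a = {'x': [5, 6], 'y': [4, 4]}` → a = {'x': [5, 6], 'y': [4, 4]}
`b = a.copy()` → b = {'x': [5, 6], 'y': [4, 4]}
`b['z'] = [1, 7]` → b = {'x': [5, 6], 'y': [4, 4], 'z': [1, 7]}
`a['x'].append(369)` → a = {'x': [5, 6, 369], 'y': [4, 4]}; b = {'x': [5, 6, 369], 'y': [4, 4], 'z': [1, 7]}
`print(a)` → prints {'x': [5, 6, 369], 'y': [4, 4]}
`print(b)` → prints {'x': [5, 6, 369], 'y': [4, 4], 'z': [1, 7]}

Answer:
{'x': [5, 6, 369], 'y': [4, 4]}
{'x': [5, 6, 369], 'y': [4, 4], 'z': [1, 7]}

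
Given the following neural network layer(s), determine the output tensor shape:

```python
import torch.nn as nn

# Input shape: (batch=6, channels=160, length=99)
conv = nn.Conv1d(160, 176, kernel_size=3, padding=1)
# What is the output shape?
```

Input: (6, 160, 99) -> Output: (6, 176, 99)

Answer: (6, 176, 99)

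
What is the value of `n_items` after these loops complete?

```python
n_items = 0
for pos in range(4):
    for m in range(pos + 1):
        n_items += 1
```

Triangle: 1 + 2 + ... + 4
`n_items` takes the values: 0 → 1 → 2 → 3 → 4 → 5 → 6 → 7 → 8 → 9 → 10

Answer: 10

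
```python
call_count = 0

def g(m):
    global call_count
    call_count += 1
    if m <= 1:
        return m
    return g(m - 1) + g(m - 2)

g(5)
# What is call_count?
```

Calls(m) = 1 + Calls(m-1) + Calls(m-2); Calls(0)=Calls(1)=1. For m=5 this gives 15.

Answer: 15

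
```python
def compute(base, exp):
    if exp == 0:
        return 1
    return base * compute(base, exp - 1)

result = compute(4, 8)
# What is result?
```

compute(4, 8) = 4 * 4 * 4 * 4 * 4 * 4 * 4 * 4 = 65536

Answer: 65536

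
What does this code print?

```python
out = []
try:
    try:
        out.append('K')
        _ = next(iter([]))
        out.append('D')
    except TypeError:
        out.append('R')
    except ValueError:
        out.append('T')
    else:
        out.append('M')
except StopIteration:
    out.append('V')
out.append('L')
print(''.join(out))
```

Execution trace: 'K' (try body) → 'V' (outer except StopIteration) → 'L' (after the try/except). Output: KVL

Answer: KVL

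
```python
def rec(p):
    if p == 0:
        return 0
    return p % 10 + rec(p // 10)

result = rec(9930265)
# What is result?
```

Sum of digits of 9930265: 5 + 6 + 2 + 0 + 3 + 9 + 9 = 34

Answer: 34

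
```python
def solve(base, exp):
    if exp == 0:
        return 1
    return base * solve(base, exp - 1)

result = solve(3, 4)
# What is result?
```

solve(3, 4) = 3 * 3 * 3 * 3 = 81

Answer: 81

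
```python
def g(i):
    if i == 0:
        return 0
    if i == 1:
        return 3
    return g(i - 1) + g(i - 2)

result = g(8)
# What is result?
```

Build up from base cases: g(0)=0, g(1)=3, g(2)=3, g(3)=6, g(4)=9, g(5)=15, g(6)=24, ..., g(8)=63

Answer: 63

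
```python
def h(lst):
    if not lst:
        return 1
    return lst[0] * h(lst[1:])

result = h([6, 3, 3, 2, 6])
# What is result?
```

Product over [6, 3, 3, 2, 6] = 6 * 3 * 3 * 2 * 6 = 648

Answer: 648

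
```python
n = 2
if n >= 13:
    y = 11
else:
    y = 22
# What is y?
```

Trace:
`n = 2` → n = 2
`if n >= 13: ...` → n >= 13 is False, take else branch → y = 22
So y = 22

Answer: 22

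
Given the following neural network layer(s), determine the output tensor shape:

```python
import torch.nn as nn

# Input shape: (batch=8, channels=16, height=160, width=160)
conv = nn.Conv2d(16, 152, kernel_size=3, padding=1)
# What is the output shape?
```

Input: (8, 16, 160, 160) -> Output: (8, 152, 160, 160)

Answer: (8, 152, 160, 160)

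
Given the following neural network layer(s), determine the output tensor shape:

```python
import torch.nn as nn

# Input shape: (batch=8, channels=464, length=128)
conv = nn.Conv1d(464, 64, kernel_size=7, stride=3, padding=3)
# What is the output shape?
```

Input: (8, 464, 128) -> Output: (8, 64, 43)

Answer: (8, 64, 43)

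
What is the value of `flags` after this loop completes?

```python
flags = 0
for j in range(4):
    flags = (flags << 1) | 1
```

Build 4 consecutive 1-bits: 0b1111
`flags` takes the values: 0 → 1 → 3 → 7 → 15

Answer: 15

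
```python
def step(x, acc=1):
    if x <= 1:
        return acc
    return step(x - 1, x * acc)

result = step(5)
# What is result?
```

Accumulator trace (n, acc): (5, 1) -> (4, 5) -> (3, 20) -> (2, 60) -> (1, 120) -> return 120

Answer: 120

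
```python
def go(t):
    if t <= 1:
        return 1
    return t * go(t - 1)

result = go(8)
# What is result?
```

go(8) = 8 * 7 * 6 * 5 * 4 * 3 * 2 * 1 = 40320

Answer: 40320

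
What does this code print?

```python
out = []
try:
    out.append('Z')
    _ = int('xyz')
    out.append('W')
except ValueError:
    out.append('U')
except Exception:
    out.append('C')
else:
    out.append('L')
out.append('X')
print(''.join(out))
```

Execution trace: 'Z' (try body) → 'U' (except ValueError) → 'X' (after the try/except). Output: ZUX

Answer: ZUX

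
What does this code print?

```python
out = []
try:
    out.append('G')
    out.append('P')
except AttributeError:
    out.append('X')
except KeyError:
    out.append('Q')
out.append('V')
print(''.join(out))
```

Execution trace: 'G' (try body) → 'P' (try body, no exception) → 'V' (after the try/except). Output: GPV

Answer: GPV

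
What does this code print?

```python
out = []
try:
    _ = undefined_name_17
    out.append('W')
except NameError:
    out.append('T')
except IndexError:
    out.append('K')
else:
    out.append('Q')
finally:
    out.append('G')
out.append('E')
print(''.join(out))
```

Execution trace: 'T' (except NameError) → 'G' (finally) → 'E' (after the try/except). Output: TGE

Answer: TGE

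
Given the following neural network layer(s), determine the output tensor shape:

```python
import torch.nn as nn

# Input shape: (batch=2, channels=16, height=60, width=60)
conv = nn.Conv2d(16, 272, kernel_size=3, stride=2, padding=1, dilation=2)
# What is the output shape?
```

Input: (2, 16, 60, 60) -> Output: (2, 272, 29, 29)

Answer: (2, 272, 29, 29)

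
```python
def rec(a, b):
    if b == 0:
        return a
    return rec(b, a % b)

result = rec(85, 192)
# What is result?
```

rec(85, 192) -> rec(192, 85) -> rec(85, 22) -> rec(22, 19) -> rec(19, 3) -> rec(3, 1) -> rec(1, 0) -> 1

Answer: 1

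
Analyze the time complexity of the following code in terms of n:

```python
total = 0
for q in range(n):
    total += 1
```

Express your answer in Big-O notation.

Each loop level contributes: n. Multiplying the contributions gives O(n).

Answer: O(n)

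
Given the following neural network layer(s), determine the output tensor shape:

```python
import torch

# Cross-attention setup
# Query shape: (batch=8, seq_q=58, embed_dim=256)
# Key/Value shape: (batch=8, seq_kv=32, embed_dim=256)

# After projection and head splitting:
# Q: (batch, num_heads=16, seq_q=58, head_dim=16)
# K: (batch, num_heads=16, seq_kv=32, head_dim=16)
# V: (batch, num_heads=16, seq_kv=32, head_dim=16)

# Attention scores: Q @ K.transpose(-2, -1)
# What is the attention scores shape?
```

Input: (8, 58, 256) -> Output: (8, 16, 58, 32)

Answer: (8, 16, 58, 32)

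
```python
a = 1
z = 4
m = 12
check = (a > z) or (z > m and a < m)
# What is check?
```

Trace:
`a = 1` → a = 1
`z = 4` → z = 4
`m = 12` → m = 12
`check = (a > z) or (z > m and a < m)` → check = False
So check = False

Answer: False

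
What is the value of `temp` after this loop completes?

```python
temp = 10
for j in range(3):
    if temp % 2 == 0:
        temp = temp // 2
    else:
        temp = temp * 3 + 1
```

Collatz-style transformation from 10
`temp` takes the values: 10 → 5 → 16 → 8

Answer: 8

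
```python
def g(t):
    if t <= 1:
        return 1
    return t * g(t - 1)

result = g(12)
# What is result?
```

g(12) = 12 * 11 * 10 * 9 * 8 * 7 * 6 * 5 * 4 * 3 * 2 * 1 = 479001600

Answer: 479001600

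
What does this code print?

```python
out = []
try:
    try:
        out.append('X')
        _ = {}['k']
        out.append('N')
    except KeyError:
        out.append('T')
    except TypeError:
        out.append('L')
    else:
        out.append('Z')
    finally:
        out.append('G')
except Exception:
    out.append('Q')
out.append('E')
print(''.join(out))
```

Execution trace: 'X' (inner try body) → 'T' (inner except KeyError) → 'G' (inner finally) → 'E' (after the try/except). Output: XTGE

Answer: XTGE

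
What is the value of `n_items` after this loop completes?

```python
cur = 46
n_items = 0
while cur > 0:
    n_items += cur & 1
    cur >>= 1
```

Count set bits in 46 (binary: 0b101110)
`n_items` takes the values: 0 → 1 → 2 → 3 → 4

Answer: 4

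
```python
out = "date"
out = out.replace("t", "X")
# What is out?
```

Trace:
`out = "date"` → out = 'date'
`out = out.replace("t", "X")` → out = 'daXe'
So out = 'daXe'

Answer: 'daXe'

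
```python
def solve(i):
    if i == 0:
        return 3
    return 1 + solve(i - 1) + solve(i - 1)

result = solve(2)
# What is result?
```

solve(i) = 1 + 2·solve(i-1), solve(0)=3. Closed form: (3+1)·2^2 - 1 = 15.

Answer: 15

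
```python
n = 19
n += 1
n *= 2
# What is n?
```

Trace:
`n = 19` → n = 19
`n += 1` → n = 20
`n *= 2` → n = 40
So n = 40

Answer: 40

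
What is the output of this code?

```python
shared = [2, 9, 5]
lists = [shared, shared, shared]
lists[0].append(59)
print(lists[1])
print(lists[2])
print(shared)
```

Key concept: list of same reference.
Step by step:
`shared = [2, 9, 5]` → shared = [2, 9, 5]
`lists = [shared, shared, shared]` → lists = [[2, 9, 5], [2, 9, 5], [2, 9, 5]]
`lists[0].append(59)` → shared = [2, 9, 5, 59]; lists = [[2, 9, 5, 59], [2, 9, 5, 59], [2, 9, 5, 59]]
`print(lists[1])` → prints [2, 9, 5, 59]
`print(lists[2])` → prints [2, 9, 5, 59]
`print(shared)` → prints [2, 9, 5, 59]

Answer:
[2, 9, 5, 59]
[2, 9, 5, 59]
[2, 9, 5, 59]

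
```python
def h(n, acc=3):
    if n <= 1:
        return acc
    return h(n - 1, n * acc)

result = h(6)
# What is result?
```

Accumulator trace (n, acc): (6, 3) -> (5, 18) -> (4, 90) -> (3, 360) -> (2, 1080) -> (1, 2160) -> return 2160

Answer: 2160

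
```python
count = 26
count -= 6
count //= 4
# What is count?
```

Trace:
`count = 26` → count = 26
`count -= 6` → count = 20
`count //= 4` → count = 5
So count = 5

Answer: 5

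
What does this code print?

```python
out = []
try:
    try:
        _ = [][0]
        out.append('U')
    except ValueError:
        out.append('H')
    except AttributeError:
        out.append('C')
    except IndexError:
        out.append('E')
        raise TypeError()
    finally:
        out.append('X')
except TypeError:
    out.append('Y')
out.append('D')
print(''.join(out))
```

Execution trace: 'E' (except IndexError) → 'X' (finally) → 'Y' (outer except TypeError) → 'D' (after the try/except). Output: EXYD

Answer: EXYD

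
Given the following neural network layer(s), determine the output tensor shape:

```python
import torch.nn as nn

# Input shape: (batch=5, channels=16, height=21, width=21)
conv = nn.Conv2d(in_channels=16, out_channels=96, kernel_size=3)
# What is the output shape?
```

Input: (5, 16, 21, 21) -> Output: (5, 96, 19, 19)

Answer: (5, 96, 19, 19)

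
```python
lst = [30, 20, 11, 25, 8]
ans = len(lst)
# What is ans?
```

Trace:
`lst = [30, 20, 11, 25, 8]` → lst = [30, 20, 11, 25, 8]
`ans = len(lst)` → ans = 5
So ans = 5

Answer: 5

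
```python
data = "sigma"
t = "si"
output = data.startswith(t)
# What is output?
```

Trace:
`data = "sigma"` → data = 'sigma'
`t = "si"` → t = 'si'
`output = data.startswith(t)` → output = True
So output = True

Answer: True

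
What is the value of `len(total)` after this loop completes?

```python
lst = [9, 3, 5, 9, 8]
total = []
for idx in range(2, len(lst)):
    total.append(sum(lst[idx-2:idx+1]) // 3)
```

Number of 3-element averages
`total` takes the values: [] → [5] → [5, 5] → [5, 5, 7]
So `len(total)` = 3

Answer: 3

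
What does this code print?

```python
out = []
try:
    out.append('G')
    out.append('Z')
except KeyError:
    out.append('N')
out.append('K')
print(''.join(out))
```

Execution trace: 'G' (try body) → 'Z' (try body, no exception) → 'K' (after the try/except). Output: GZK

Answer: GZK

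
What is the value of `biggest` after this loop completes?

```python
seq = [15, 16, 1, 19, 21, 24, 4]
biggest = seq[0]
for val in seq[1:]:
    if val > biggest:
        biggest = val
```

Maximum of [15, 16, 1, 19, 21, 24, 4]
`biggest` takes the values: 15 → 16 → 19 → 21 → 24

Answer: 24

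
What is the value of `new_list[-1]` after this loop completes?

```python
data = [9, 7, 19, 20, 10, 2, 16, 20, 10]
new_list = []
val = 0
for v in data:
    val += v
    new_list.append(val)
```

Cumulative sum ends at 113
`new_list` takes the values: [] → [9] → [9, 16] → [9, 16, 35] → [9, 16, 35, 55] → [9, 16, 35, 55, 65] → [9, 16, 35, 55, 65, 67] → [9, 16, 35, 55, 65, 67, 83] → [9, 16, 35, 55, 65, 67, 83, 103] → [9, 16, 35, 55, 65, 67, 83, 103, 113]
So `new_list[-1]` = 113

Answer: 113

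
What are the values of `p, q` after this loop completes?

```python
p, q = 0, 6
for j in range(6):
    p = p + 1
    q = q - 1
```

p goes 0→6, q goes 6→0
`p, q` takes the values: (0, 6) → (1, 6) → (1, 5) → (2, 5) → (2, 4) → (3, 4) → (3, 3) → (4, 3) → (4, 2) → (5, 2) → (5, 1) → (6, 1) → (6, 0)

Answer: 6, 0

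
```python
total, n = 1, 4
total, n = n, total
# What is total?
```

Trace:
`total, n = 1, 4` → total = 1; n = 4
`total, n = n, total` → total = 4; n = 1
So total = 4

Answer: 4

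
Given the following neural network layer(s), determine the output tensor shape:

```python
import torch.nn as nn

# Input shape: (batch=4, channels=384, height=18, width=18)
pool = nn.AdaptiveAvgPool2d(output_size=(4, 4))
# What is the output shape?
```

Input: (4, 384, 18, 18) -> Output: (4, 384, 4, 4)

Answer: (4, 384, 4, 4)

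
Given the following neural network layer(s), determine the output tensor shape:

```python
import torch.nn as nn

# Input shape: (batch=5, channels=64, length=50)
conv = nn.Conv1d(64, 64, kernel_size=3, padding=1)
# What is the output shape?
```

Input: (5, 64, 50) -> Output: (5, 64, 50)

Answer: (5, 64, 50)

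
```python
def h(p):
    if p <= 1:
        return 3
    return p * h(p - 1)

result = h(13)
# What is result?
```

h(13) = 13 * 12 * 11 * 10 * 9 * 8 * 7 * 6 * 5 * 4 * 3 * 2 * 3 = 18681062400

Answer: 18681062400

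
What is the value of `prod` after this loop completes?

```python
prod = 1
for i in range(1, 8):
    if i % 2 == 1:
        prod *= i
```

Product of odd numbers 1 to 7
`prod` takes the values: 1 → 3 → 15 → 105

Answer: 105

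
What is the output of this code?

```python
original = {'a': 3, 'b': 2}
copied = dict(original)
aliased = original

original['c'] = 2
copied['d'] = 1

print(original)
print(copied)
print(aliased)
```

Key concept: dict() creates copy, assignment creates alias.
Step by step:
`original = {'a': 3, 'b': 2}` → original = {'a': 3, 'b': 2}
`copied = dict(original)` → copied = {'a': 3, 'b': 2}
`aliased = original` → aliased = {'a': 3, 'b': 2} (same object as original)
`original['c'] = 2` → original = {'a': 3, 'b': 2, 'c': 2} (same object as aliased); aliased = {'a': 3, 'b': 2, 'c': 2} (same object as original)
`copied['d'] = 1` → copied = {'a': 3, 'b': 2, 'd': 1}
`print(original)` → prints {'a': 3, 'b': 2, 'c': 2}
`print(copied)` → prints {'a': 3, 'b': 2, 'd': 1}
`print(aliased)` → prints {'a': 3, 'b': 2, 'c': 2}

Answer:
{'a': 3, 'b': 2, 'c': 2}
{'a': 3, 'b': 2, 'd': 1}
{'a': 3, 'b': 2, 'c': 2}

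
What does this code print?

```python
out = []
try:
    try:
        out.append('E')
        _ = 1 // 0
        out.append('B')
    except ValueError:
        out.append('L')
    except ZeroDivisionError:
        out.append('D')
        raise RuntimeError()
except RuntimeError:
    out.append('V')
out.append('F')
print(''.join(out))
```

Execution trace: 'E' (inner try body) → 'D' (inner except ZeroDivisionError) → 'V' (outer except RuntimeError) → 'F' (after the try/except). Output: EDVF

Answer: EDVF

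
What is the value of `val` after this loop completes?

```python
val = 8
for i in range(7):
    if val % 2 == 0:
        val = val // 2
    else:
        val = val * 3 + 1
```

Collatz-style transformation from 8
`val` takes the values: 8 → 4 → 2 → 1 → 4 → 2 → 1 → 4

Answer: 4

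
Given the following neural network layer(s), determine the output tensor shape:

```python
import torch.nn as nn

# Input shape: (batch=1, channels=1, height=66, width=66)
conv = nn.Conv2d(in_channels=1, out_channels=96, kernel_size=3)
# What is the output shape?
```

Input: (1, 1, 66, 66) -> Output: (1, 96, 64, 64)

Answer: (1, 96, 64, 64)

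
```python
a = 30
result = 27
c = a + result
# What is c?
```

Trace:
`a = 30` → a = 30
`result = 27` → result = 27
`c = a + result` → c = 57
So c = 57

Answer: 57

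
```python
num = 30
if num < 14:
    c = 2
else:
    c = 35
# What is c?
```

Trace:
`num = 30` → num = 30
`if num < 14: ...` → num < 14 is False, take else branch → c = 35
So c = 35

Answer: 35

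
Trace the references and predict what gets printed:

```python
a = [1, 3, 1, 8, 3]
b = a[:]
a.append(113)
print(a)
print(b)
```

Key concept: slice [:] creates copy.
Step by step:
`a = [1, 3, 1, 8, 3]` → a = [1, 3, 1, 8, 3]
`b = a[:]` → b = [1, 3, 1, 8, 3]
`a.append(113)` → a = [1, 3, 1, 8, 3, 113]
`print(a)` → prints [1, 3, 1, 8, 3, 113]
`print(b)` → prints [1, 3, 1, 8, 3]

Answer:
[1, 3, 1, 8, 3, 113]
[1, 3, 1, 8, 3]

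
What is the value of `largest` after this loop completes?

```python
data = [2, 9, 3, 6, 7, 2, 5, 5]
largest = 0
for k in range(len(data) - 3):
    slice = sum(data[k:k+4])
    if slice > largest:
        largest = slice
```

Max sum of 4-element window in [2, 9, 3, 6, 7, 2, 5, 5]
`largest` takes the values: 0 → 20 → 25

Answer: 25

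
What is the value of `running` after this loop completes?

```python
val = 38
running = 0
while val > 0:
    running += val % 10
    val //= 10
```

Sum digits of 38
`running` takes the values: 0 → 8 → 11

Answer: 11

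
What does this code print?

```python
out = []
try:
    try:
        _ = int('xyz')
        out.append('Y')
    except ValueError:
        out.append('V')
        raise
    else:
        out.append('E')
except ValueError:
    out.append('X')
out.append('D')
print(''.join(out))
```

Execution trace: 'V' (inner except ValueError) → 'X' (outer except ValueError) → 'D' (after the try/except). Output: VXD

Answer: VXD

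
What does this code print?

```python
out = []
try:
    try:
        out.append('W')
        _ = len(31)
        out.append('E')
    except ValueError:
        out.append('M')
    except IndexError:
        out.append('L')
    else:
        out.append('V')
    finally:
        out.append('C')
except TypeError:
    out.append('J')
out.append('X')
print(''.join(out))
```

Execution trace: 'W' (try body) → 'C' (finally) → 'J' (outer except TypeError) → 'X' (after the try/except). Output: WCJX

Answer: WCJX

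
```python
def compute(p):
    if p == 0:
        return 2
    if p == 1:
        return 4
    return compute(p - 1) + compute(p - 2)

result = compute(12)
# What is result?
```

Build up from base cases: compute(0)=2, compute(1)=4, compute(2)=6, compute(3)=10, compute(4)=16, compute(5)=26, compute(6)=42, ..., compute(12)=754

Answer: 754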